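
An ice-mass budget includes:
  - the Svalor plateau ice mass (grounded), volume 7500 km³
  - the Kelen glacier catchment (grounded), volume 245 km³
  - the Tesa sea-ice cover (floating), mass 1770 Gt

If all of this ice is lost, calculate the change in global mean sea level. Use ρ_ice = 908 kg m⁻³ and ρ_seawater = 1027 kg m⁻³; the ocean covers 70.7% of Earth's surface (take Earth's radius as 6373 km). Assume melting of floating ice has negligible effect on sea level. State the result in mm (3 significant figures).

≈ 19.0 mm

Svalor: 7500 km³ × (908/1027) = 6631 km³ of water.
Kelen: 245 km³ × (908/1027) = 216.6 km³ of water.
The Tesa sea-ice cover is floating and already displaces its own weight of water, so its melt adds essentially nothing to sea level.
Total added water ≈ 6.848×10^12 m³ over 3.61×10^14 m² → Δh = 0.0190 m = 19.0 mm.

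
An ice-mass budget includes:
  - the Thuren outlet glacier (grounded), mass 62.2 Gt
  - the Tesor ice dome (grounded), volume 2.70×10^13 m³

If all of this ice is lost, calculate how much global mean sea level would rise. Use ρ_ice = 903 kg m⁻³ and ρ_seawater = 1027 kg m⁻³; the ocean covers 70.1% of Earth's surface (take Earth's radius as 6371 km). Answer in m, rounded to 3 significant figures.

Thuren: 62.2 Gt = 6.220×10^13 kg; dividing by ρ_w = 1027 kg m⁻³ gives 6.056×10^10 m³ of water.
Tesor: 2.70×10^13 m³ × (903/1027) = 2.374×10^13 m³ of water.
Total added water ≈ 2.380×10^13 m³ over 3.58×10^14 m² → Δh = 0.0666 m.

≈ 0.0666 m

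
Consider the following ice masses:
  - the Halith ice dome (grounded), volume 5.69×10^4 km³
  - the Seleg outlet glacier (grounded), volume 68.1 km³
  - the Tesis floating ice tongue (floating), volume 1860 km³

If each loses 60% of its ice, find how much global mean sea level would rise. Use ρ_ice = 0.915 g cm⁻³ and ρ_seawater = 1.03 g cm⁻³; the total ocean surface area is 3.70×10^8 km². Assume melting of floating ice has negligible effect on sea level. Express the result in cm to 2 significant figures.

Halith: 0.6 × 5.69×10^4 km³ × (915/1030) = 3.033×10^4 km³ of water.
Seleg: 0.6 × 68.1 km³ × (915/1030) = 36.30 km³ of water.
The Tesis floating ice tongue is floating and already displaces its own weight of water, so its melt adds essentially nothing to sea level.
Total added water ≈ 3.036×10^13 m³ over 3.70×10^14 m² → Δh = 0.0821 m = 8.2 cm.

≈ 8.2 cm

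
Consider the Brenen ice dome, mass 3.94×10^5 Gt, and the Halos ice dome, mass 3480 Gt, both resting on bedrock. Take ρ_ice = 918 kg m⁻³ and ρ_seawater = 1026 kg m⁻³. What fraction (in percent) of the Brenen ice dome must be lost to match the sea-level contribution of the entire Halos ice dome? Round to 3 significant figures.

≈ 0.883 %

Equal sea-level rise means equal mass of meltwater, i.e. equal mass of ice lost.
Ice mass of Halos: 3.480×10^15 kg; ice mass of Brenen: 3.940×10^17 kg.
Fraction required = 3.480×10^15 / 3.940×10^17 = 8.83×10^-3 → 0.883 %.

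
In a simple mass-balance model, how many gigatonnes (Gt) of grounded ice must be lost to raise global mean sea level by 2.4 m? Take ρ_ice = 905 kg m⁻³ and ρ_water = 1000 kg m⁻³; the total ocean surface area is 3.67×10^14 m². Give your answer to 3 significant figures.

Required water volume = Δh × A = 2.4 m × 3.67×10^14 m² = 8.808×10^14 m³.
ρ_w = 1000 kg m⁻³, so the mass of water = 8.808×10^14 m³ × 1000 kg m⁻³ = 8.808×10^17 kg = 8.81×10^5 Gt (and the same mass of ice, by conservation).

≈ 8.81×10^5 Gt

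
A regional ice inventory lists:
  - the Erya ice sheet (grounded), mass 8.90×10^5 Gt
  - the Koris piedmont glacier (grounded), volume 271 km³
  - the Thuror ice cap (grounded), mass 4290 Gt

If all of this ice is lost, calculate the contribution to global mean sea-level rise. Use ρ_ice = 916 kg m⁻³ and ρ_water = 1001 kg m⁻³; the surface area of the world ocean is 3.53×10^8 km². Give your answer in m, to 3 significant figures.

≈ 2.53 m

Erya: 8.90×10^5 Gt = 8.900×10^17 kg; dividing by ρ_w = 1001 kg m⁻³ gives 8.891×10^14 m³ of water.
Koris: 271 km³ × (916/1001) = 248.0 km³ of water.
Thuror: 4290 Gt = 4.290×10^15 kg; dividing by ρ_w = 1001 kg m⁻³ gives 4.286×10^12 m³ of water.
Total added water ≈ 8.936×10^14 m³ over 3.53×10^14 m² → Δh = 2.53 m.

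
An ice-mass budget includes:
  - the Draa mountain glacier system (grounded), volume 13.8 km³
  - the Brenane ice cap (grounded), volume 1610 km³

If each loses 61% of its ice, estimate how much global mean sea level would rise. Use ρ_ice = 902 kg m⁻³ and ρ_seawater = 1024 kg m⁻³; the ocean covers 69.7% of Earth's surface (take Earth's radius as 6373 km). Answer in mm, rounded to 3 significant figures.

≈ 2.45 mm

Draa: 0.61 × 13.8 km³ × (902/1024) = 7.415 km³ of water.
Brenane: 0.61 × 1610 km³ × (902/1024) = 865.1 km³ of water.
Total added water ≈ 8.725×10^11 m³ over 3.56×10^14 m² → Δh = 2.45×10^-3 m = 2.45 mm.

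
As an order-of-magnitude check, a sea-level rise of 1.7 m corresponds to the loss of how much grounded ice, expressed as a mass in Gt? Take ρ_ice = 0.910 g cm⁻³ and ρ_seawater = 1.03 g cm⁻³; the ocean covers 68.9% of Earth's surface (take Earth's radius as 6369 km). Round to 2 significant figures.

Required water volume = Δh × A = 1.7 m × 3.51×10^14 m² = 5.971×10^14 m³.
ρ_w = 1.03 g cm⁻³ = 1030 kg m⁻³, so the mass of water = 5.971×10^14 m³ × 1030 kg m⁻³ = 6.150×10^17 kg = 6.1×10^5 Gt (and the same mass of ice, by conservation).

≈ 6.1×10^5 Gt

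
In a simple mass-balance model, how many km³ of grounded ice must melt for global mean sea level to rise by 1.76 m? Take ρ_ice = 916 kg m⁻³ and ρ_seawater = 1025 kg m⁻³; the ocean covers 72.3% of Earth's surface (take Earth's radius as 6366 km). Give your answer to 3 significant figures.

Required water volume = Δh × A = 1.76 m × 3.68×10^14 m² = 6.480×10^14 m³ = 6.480×10^5 km³.
Ice volume = water volume × ρ_w/ρ_ice = 6.480×10^5 × 1025/916 = 7.25×10^5 km³.

≈ 7.25×10^5 km³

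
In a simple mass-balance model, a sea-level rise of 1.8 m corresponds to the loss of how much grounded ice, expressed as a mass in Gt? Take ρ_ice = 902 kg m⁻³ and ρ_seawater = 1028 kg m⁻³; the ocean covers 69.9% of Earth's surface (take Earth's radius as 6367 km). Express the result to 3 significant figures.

≈ 6.59×10^5 Gt

Required water volume = Δh × A = 1.8 m × 3.56×10^14 m² = 6.410×10^14 m³.
ρ_w = 1028 kg m⁻³, so the mass of water = 6.410×10^14 m³ × 1028 kg m⁻³ = 6.589×10^17 kg = 6.59×10^5 Gt (and the same mass of ice, by conservation).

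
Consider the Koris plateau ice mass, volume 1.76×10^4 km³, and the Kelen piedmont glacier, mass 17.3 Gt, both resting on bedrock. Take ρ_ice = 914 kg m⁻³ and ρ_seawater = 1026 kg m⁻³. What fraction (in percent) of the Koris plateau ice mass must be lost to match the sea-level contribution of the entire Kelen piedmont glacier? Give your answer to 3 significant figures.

Equal sea-level rise means equal mass of meltwater, i.e. equal mass of ice lost.
Ice mass of Kelen: 1.730×10^13 kg; ice mass of Koris: 1.609×10^16 kg.
Fraction required = 1.730×10^13 / 1.609×10^16 = 1.08×10^-3 → 0.108 %.

≈ 0.108 %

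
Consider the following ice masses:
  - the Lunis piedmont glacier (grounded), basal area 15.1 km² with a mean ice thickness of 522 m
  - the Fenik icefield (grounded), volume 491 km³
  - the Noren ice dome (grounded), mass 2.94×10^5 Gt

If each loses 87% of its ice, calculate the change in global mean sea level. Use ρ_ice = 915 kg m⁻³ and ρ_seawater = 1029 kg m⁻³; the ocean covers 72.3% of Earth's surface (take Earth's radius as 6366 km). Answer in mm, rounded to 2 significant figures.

Lunis: ice volume = 15.1 km² × 522 m = 7.882 km³; 0.87 × 7.882 × (915/1029) = 6.098 km³ of water.
Fenik: 0.87 × 491 km³ × (915/1029) = 379.8 km³ of water.
Noren: 0.87 × 2.94×10^5 Gt = 2.558×10^17 kg; dividing by ρ_w = 1029 kg m⁻³ gives 2.486×10^14 m³ of water.
Total added water ≈ 2.490×10^14 m³ over 3.68×10^14 m² → Δh = 0.676 m = 680 mm.

≈ 680 mm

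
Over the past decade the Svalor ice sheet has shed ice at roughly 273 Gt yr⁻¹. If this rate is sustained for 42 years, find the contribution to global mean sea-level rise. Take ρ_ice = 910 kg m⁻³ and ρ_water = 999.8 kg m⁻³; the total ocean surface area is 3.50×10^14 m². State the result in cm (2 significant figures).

Total mass lost = 273 Gt/yr × 42 yr = 1.147×10^4 Gt = 1.147×10^16 kg.
ρ_w = 999.8 kg m⁻³, so water volume = 1.147×10^16 / 999.8 = 1.147×10^13 m³.
Δh = 1.147×10^13 / 3.50×10^14 = 0.0328 m = 3.3 cm.

≈ 3.3 cm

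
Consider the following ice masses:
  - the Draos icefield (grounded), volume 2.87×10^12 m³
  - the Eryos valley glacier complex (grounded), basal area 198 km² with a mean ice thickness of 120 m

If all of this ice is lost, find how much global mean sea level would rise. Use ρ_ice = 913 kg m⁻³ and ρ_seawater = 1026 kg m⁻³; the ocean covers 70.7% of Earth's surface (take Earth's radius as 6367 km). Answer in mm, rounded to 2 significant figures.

Draos: 2.87×10^12 m³ × (913/1026) = 2.554×10^12 m³ of water.
Eryos: ice volume = 198 km² × 120 m = 23.76 km³; 23.76 × (913/1026) = 21.14 km³ of water.
Total added water ≈ 2.575×10^12 m³ over 3.60×10^14 m² → Δh = 7.15×10^-3 m = 7.1 mm.

≈ 7.1 mm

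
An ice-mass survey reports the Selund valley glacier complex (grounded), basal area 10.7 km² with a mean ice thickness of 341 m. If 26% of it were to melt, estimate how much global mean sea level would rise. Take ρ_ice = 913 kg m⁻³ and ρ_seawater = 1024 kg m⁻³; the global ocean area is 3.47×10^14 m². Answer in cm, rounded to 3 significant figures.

Selund: ice volume = 10.7 km² × 341 m = 3.649 km³; 0.26 × 3.649 × (913/1024) = 0.8458 km³ of water.
Spread over 3.47×10^14 m² of ocean, Δh = 8.458×10^8 / 3.47×10^14 = 2.44×10^-6 m = 2.44×10^-4 cm.

≈ 2.44×10^-4 cm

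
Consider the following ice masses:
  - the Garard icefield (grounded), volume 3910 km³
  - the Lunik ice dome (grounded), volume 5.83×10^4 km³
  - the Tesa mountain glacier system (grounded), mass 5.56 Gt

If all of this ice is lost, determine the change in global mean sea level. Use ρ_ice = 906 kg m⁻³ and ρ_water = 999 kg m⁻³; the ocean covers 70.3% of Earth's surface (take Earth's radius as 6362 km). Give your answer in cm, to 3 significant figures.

Garard: 3910 km³ × (906/999) = 3546 km³ of water.
Lunik: 5.83×10^4 km³ × (906/999) = 5.287×10^4 km³ of water.
Tesa: 5.56 Gt = 5.560×10^12 kg; dividing by ρ_w = 999 kg m⁻³ gives 5.566×10^9 m³ of water.
Total added water ≈ 5.642×10^13 m³ over 3.58×10^14 m² → Δh = 0.158 m = 15.8 cm.

≈ 15.8 cm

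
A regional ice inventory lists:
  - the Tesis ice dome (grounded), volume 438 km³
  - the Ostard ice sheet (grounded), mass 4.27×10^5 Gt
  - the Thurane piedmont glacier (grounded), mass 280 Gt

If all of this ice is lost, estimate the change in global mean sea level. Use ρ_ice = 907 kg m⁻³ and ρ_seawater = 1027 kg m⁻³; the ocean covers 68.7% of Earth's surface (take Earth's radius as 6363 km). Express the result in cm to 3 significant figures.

Tesis: 438 km³ × (907/1027) = 386.8 km³ of water.
Ostard: 4.27×10^5 Gt = 4.270×10^17 kg; dividing by ρ_w = 1027 kg m⁻³ gives 4.158×10^14 m³ of water.
Thurane: 280 Gt = 2.800×10^14 kg; dividing by ρ_w = 1027 kg m⁻³ gives 2.726×10^11 m³ of water.
Total added water ≈ 4.164×10^14 m³ over 3.50×10^14 m² → Δh = 1.19 m = 119 cm.

≈ 119 cm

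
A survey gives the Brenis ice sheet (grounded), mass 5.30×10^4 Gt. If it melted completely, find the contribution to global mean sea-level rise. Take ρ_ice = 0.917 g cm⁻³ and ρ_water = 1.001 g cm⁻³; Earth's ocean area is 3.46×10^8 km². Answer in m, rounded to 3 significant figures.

Brenis: 5.30×10^4 Gt = 5.300×10^16 kg; dividing by ρ_w = 1.001 g cm⁻³ = 1001 kg m⁻³ gives 5.295×10^13 m³ of water.
Spread over 3.46×10^14 m² of ocean, Δh = 5.295×10^13 / 3.46×10^14 = 0.153 m.

≈ 0.153 m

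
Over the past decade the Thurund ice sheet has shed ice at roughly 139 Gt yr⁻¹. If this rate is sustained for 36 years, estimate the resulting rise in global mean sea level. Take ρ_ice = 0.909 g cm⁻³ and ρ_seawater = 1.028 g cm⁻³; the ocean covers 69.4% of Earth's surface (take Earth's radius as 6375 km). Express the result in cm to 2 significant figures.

Total mass lost = 139 Gt/yr × 36 yr = 5004 Gt = 5.004×10^15 kg.
ρ_w = 1.028 g cm⁻³ = 1028 kg m⁻³, so water volume = 5.004×10^15 / 1028 = 4.868×10^12 m³.
Δh = 4.868×10^12 / 3.54×10^14 = 0.0137 m = 1.4 cm.

≈ 1.4 cm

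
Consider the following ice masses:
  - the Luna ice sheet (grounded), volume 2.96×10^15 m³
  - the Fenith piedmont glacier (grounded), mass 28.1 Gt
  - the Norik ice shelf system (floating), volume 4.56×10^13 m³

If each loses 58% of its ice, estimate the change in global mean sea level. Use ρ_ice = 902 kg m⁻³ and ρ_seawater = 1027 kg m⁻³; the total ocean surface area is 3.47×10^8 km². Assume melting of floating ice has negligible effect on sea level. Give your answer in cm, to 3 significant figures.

≈ 435 cm

Luna: 0.58 × 2.96×10^15 m³ × (902/1027) = 1.508×10^15 m³ of water.
Fenith: 0.58 × 28.1 Gt = 1.630×10^13 kg; dividing by ρ_w = 1027 kg m⁻³ gives 1.587×10^10 m³ of water.
The Norik ice shelf system is floating and already displaces its own weight of water, so its melt adds essentially nothing to sea level.
Total added water ≈ 1.508×10^15 m³ over 3.47×10^14 m² → Δh = 4.35 m = 435 cm.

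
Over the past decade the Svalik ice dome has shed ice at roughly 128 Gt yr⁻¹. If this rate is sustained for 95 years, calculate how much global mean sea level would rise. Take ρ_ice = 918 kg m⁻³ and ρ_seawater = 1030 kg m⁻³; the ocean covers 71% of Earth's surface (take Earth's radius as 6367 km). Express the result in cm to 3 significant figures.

Total mass lost = 128 Gt/yr × 95 yr = 1.216×10^4 Gt = 1.216×10^16 kg.
ρ_w = 1030 kg m⁻³, so water volume = 1.216×10^16 / 1030 = 1.181×10^13 m³.
Δh = 1.181×10^13 / 3.62×10^14 = 0.0326 m = 3.26 cm.

≈ 3.26 cm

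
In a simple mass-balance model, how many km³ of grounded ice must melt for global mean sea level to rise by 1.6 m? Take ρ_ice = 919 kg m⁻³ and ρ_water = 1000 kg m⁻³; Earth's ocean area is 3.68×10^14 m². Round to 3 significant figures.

≈ 6.41×10^5 km³

Required water volume = Δh × A = 1.6 m × 3.68×10^14 m² = 5.888×10^14 m³ = 5.888×10^5 km³.
Ice volume = water volume × ρ_w/ρ_ice = 5.888×10^5 × 1000/919 = 6.41×10^5 km³.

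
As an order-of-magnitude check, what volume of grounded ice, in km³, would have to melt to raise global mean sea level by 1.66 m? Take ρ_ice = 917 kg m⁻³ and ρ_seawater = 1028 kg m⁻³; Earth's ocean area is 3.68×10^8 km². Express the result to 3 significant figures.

Required water volume = Δh × A = 1.66 m × 3.68×10^14 m² = 6.109×10^14 m³ = 6.109×10^5 km³.
Ice volume = water volume × ρ_w/ρ_ice = 6.109×10^5 × 1028/917 = 6.85×10^5 km³.

≈ 6.85×10^5 km³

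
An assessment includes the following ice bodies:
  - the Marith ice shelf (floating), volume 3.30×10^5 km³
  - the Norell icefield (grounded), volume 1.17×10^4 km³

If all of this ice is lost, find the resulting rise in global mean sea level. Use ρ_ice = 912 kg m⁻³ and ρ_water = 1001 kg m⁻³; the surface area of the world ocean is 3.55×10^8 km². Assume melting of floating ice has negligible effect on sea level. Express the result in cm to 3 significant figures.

The Marith ice shelf is floating and already displaces its own weight of water, so its melt adds essentially nothing to sea level.
Norell: 1.17×10^4 km³ × (912/1001) = 1.066×10^4 km³ of water.
Total added water ≈ 1.066×10^13 m³ over 3.55×10^14 m² → Δh = 0.0300 m = 3.00 cm.

≈ 3.00 cm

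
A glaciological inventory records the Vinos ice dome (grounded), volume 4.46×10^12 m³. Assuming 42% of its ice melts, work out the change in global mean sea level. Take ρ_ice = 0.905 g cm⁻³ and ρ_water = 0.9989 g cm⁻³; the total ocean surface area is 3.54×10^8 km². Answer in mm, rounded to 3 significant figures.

≈ 4.79 mm

Vinos: 0.42 × 4.46×10^12 m³ × (905/998.9) = 1.697×10^12 m³ of water.
Spread over 3.54×10^14 m² of ocean, Δh = 1.697×10^12 / 3.54×10^14 = 4.79×10^-3 m = 4.79 mm.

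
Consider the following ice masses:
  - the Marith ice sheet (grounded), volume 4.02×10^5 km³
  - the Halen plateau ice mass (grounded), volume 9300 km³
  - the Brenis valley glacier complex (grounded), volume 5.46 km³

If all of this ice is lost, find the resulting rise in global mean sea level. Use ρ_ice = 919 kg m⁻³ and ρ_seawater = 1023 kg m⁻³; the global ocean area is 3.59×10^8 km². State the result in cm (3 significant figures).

Marith: 4.02×10^5 km³ × (919/1023) = 3.611×10^5 km³ of water.
Halen: 9300 km³ × (919/1023) = 8355 km³ of water.
Brenis: 5.46 km³ × (919/1023) = 4.905 km³ of water.
Total added water ≈ 3.695×10^14 m³ over 3.59×10^14 m² → Δh = 1.03 m = 103 cm.

≈ 103 cm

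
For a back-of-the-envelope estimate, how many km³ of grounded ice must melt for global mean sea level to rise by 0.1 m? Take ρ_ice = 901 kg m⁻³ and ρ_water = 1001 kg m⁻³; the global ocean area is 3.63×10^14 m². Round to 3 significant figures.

Required water volume = Δh × A = 0.1 m × 3.63×10^14 m² = 3.630×10^13 m³ = 3.630×10^4 km³.
Ice volume = water volume × ρ_w/ρ_ice = 3.630×10^4 × 1001/901 = 4.03×10^4 km³.

≈ 4.03×10^4 km³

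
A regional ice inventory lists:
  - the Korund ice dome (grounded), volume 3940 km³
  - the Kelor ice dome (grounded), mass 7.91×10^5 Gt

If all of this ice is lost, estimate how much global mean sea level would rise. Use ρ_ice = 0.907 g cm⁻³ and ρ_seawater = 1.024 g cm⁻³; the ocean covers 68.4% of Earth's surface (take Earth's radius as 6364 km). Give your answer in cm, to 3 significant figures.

Korund: 3940 km³ × (907/1024) = 3490 km³ of water.
Kelor: 7.91×10^5 Gt = 7.910×10^17 kg; dividing by ρ_w = 1.024 g cm⁻³ = 1024 kg m⁻³ gives 7.725×10^14 m³ of water.
Total added water ≈ 7.760×10^14 m³ over 3.48×10^14 m² → Δh = 2.23 m = 223 cm.

≈ 223 cm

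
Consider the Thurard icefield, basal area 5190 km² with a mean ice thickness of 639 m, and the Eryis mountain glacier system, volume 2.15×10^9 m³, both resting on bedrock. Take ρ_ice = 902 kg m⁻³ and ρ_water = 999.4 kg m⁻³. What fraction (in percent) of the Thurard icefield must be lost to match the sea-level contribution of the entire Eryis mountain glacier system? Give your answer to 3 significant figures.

Equal sea-level rise means equal mass of meltwater, i.e. equal mass of ice lost.
Ice mass of Eryis: 1.939×10^12 kg; ice mass of Thurard: 2.991×10^15 kg.
Fraction required = 1.939×10^12 / 2.991×10^15 = 6.48×10^-4 → 0.0648 %.

≈ 0.0648 %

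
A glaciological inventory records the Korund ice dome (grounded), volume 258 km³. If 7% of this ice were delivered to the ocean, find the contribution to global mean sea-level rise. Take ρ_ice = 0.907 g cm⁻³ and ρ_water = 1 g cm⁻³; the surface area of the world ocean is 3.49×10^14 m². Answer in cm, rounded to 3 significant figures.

≈ 4.69×10^-3 cm

Korund: 0.07 × 258 km³ × (907/1000) = 16.38 km³ of water.
Spread over 3.49×10^14 m² of ocean, Δh = 1.638×10^10 / 3.49×10^14 = 4.69×10^-5 m = 4.69×10^-3 cm.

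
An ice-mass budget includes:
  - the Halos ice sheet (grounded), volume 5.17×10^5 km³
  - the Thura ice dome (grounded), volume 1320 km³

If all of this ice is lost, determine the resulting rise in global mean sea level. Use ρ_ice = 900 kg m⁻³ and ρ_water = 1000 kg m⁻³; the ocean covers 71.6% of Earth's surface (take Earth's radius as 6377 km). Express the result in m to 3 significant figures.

≈ 1.27 m

Halos: 5.17×10^5 km³ × (900/1000) = 4.653×10^5 km³ of water.
Thura: 1320 km³ × (900/1000) = 1188 km³ of water.
Total added water ≈ 4.665×10^14 m³ over 3.66×10^14 m² → Δh = 1.27 m.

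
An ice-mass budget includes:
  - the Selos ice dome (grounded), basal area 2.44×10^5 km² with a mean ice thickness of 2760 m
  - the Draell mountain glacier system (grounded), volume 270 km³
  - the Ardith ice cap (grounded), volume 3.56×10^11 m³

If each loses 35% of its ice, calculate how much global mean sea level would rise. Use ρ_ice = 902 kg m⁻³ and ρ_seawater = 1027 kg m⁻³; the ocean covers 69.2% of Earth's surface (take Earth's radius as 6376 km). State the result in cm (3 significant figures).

≈ 58.6 cm

Selos: ice volume = 2.44×10^5 km² × 2760 m = 6.734×10^5 km³; 0.35 × 6.734×10^5 × (902/1027) = 2.070×10^5 km³ of water.
Draell: 0.35 × 270 km³ × (902/1027) = 83.00 km³ of water.
Ardith: 0.35 × 3.56×10^11 m³ × (902/1027) = 1.094×10^11 m³ of water.
Total added water ≈ 2.072×10^14 m³ over 3.54×10^14 m² → Δh = 0.586 m = 58.6 cm.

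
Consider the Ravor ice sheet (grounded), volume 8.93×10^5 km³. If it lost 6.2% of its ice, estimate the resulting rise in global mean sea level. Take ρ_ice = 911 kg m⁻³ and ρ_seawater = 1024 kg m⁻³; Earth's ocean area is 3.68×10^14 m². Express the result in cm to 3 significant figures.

Ravor: 0.062 × 8.93×10^5 km³ × (911/1024) = 4.926×10^4 km³ of water.
Spread over 3.68×10^14 m² of ocean, Δh = 4.926×10^13 / 3.68×10^14 = 0.134 m = 13.4 cm.

≈ 13.4 cm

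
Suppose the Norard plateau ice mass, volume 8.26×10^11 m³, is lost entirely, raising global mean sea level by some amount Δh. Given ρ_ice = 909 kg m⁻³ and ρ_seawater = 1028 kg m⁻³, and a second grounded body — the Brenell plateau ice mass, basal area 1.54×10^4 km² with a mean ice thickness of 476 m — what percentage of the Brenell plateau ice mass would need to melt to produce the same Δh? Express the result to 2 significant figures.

Equal sea-level rise means equal mass of meltwater, i.e. equal mass of ice lost.
Ice mass of Norard: 7.508×10^14 kg; ice mass of Brenell: 6.663×10^15 kg.
Fraction required = 7.508×10^14 / 6.663×10^15 = 0.113 → 11 %.

≈ 11 %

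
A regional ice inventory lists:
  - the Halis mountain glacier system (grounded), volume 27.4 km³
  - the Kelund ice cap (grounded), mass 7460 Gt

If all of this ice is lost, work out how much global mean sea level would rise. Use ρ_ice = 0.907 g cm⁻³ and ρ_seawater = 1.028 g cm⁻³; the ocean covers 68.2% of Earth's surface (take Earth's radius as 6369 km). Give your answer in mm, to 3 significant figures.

≈ 20.9 mm

Halis: 27.4 km³ × (907/1028) = 24.17 km³ of water.
Kelund: 7460 Gt = 7.460×10^15 kg; dividing by ρ_w = 1.028 g cm⁻³ = 1028 kg m⁻³ gives 7.257×10^12 m³ of water.
Total added water ≈ 7.281×10^12 m³ over 3.48×10^14 m² → Δh = 0.0209 m = 20.9 mm.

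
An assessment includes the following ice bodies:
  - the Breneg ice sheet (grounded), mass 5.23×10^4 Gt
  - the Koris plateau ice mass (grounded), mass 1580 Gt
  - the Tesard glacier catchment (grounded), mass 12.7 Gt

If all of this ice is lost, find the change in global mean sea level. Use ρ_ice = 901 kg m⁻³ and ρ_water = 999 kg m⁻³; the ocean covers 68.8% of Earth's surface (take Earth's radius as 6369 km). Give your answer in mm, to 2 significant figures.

Breneg: 5.23×10^4 Gt = 5.230×10^16 kg; dividing by ρ_w = 999 kg m⁻³ gives 5.235×10^13 m³ of water.
Koris: 1580 Gt = 1.580×10^15 kg; dividing by ρ_w = 999 kg m⁻³ gives 1.582×10^12 m³ of water.
Tesard: 12.7 Gt = 1.270×10^13 kg; dividing by ρ_w = 999 kg m⁻³ gives 1.271×10^10 m³ of water.
Total added water ≈ 5.395×10^13 m³ over 3.51×10^14 m² → Δh = 0.154 m = 150 mm.

≈ 150 mm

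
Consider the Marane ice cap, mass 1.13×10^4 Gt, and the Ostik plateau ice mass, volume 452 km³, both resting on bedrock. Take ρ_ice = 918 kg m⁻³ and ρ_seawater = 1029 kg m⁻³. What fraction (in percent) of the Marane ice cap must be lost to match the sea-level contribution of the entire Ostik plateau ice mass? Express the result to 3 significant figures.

≈ 3.67 %

Equal sea-level rise means equal mass of meltwater, i.e. equal mass of ice lost.
Ice mass of Ostik: 4.149×10^14 kg; ice mass of Marane: 1.130×10^16 kg.
Fraction required = 4.149×10^14 / 1.130×10^16 = 0.0367 → 3.67 %.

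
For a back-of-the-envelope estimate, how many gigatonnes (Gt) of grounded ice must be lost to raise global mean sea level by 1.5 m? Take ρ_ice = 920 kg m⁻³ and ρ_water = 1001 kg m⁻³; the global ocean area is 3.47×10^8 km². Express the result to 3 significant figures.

≈ 5.21×10^5 Gt

Required water volume = Δh × A = 1.5 m × 3.47×10^14 m² = 5.205×10^14 m³.
ρ_w = 1001 kg m⁻³, so the mass of water = 5.205×10^14 m³ × 1001 kg m⁻³ = 5.210×10^17 kg = 5.21×10^5 Gt (and the same mass of ice, by conservation).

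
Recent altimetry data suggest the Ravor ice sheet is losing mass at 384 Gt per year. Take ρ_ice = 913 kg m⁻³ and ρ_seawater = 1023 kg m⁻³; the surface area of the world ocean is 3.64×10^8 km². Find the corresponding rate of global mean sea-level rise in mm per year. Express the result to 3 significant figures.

≈ 1.03 mm/yr

ρ_w = 1023 kg m⁻³. Annual water volume added = 384 Gt / ρ_w = 3.840×10^14 kg / 1023 kg m⁻³ = 3.754×10^11 m³.
Δh per year = 3.754×10^11 / 3.64×10^14 = 1.03×10^-3 m = 1.03 mm.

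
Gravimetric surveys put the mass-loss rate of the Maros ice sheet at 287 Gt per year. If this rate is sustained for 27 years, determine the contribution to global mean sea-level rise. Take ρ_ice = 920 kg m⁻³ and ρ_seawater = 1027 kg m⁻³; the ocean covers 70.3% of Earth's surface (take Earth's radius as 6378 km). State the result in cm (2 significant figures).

Total mass lost = 287 Gt/yr × 27 yr = 7749 Gt = 7.749×10^15 kg.
ρ_w = 1027 kg m⁻³, so water volume = 7.749×10^15 / 1027 = 7.545×10^12 m³.
Δh = 7.545×10^12 / 3.59×10^14 = 0.0210 m = 2.1 cm.

≈ 2.1 cm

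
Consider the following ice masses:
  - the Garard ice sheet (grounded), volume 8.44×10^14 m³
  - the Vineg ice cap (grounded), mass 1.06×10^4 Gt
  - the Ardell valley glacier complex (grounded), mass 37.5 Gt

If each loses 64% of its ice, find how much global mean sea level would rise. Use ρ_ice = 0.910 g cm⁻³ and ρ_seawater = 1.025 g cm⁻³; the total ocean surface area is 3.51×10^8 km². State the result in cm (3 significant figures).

Garard: 0.64 × 8.44×10^14 m³ × (910/1025) = 4.796×10^14 m³ of water.
Vineg: 0.64 × 1.06×10^4 Gt = 6.784×10^15 kg; dividing by ρ_w = 1.025 g cm⁻³ = 1025 kg m⁻³ gives 6.619×10^12 m³ of water.
Ardell: 0.64 × 37.5 Gt = 2.400×10^13 kg; dividing by ρ_w = 1025 kg m⁻³ gives 2.341×10^10 m³ of water.
Total added water ≈ 4.862×10^14 m³ over 3.51×10^14 m² → Δh = 1.39 m = 139 cm.

≈ 139 cm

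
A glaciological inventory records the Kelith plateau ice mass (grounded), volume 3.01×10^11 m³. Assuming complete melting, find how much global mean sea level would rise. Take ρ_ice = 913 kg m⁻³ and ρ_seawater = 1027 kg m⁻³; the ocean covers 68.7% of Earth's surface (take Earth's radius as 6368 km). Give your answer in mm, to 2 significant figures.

Kelith: 3.01×10^11 m³ × (913/1027) = 2.676×10^11 m³ of water.
Spread over 3.50×10^14 m² of ocean, Δh = 2.676×10^11 / 3.50×10^14 = 7.64×10^-4 m = 0.76 mm.

≈ 0.76 mm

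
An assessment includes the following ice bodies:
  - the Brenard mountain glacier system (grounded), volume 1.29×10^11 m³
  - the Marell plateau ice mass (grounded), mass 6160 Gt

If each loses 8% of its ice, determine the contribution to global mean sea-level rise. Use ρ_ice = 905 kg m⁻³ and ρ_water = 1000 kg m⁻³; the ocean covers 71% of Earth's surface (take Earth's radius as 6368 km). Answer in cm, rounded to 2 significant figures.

Brenard: 0.08 × 1.29×10^11 m³ × (905/1000) = 9.340×10^9 m³ of water.
Marell: 0.08 × 6160 Gt = 4.928×10^14 kg; dividing by ρ_w = 1000 kg m⁻³ gives 4.928×10^11 m³ of water.
Total added water ≈ 5.021×10^11 m³ over 3.62×10^14 m² → Δh = 1.39×10^-3 m = 0.14 cm.

≈ 0.14 cm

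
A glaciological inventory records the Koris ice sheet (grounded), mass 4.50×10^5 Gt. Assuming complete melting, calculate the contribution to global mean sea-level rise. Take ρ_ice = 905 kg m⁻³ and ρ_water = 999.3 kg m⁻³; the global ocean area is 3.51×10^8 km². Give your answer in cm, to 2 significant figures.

Koris: 4.50×10^5 Gt = 4.500×10^17 kg; dividing by ρ_w = 999.3 kg m⁻³ gives 4.503×10^14 m³ of water.
Spread over 3.51×10^14 m² of ocean, Δh = 4.503×10^14 / 3.51×10^14 = 1.28 m = 130 cm.

≈ 130 cm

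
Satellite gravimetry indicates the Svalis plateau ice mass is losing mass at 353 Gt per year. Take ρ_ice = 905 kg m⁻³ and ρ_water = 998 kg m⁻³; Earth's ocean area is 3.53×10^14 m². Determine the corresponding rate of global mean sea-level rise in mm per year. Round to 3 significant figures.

≈ 1.00 mm/yr

ρ_w = 998 kg m⁻³. Annual water volume added = 353 Gt / ρ_w = 3.530×10^14 kg / 998 kg m⁻³ = 3.537×10^11 m³.
Δh per year = 3.537×10^11 / 3.53×10^14 = 1.00×10^-3 m = 1.00 mm.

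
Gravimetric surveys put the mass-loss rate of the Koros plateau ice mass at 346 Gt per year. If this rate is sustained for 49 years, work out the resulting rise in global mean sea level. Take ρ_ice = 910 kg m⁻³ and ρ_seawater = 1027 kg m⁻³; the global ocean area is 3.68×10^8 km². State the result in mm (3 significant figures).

Total mass lost = 346 Gt/yr × 49 yr = 1.695×10^4 Gt = 1.695×10^16 kg.
ρ_w = 1027 kg m⁻³, so water volume = 1.695×10^16 / 1027 = 1.651×10^13 m³.
Δh = 1.651×10^13 / 3.68×10^14 = 0.0449 m = 44.9 mm.

≈ 44.9 mm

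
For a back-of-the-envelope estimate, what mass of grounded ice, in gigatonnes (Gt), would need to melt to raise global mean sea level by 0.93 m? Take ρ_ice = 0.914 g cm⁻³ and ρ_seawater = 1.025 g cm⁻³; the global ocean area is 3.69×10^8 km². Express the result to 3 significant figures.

Required water volume = Δh × A = 0.93 m × 3.69×10^14 m² = 3.432×10^14 m³.
ρ_w = 1.025 g cm⁻³ = 1025 kg m⁻³, so the mass of water = 3.432×10^14 m³ × 1025 kg m⁻³ = 3.517×10^17 kg = 3.52×10^5 Gt (and the same mass of ice, by conservation).

≈ 3.52×10^5 Gt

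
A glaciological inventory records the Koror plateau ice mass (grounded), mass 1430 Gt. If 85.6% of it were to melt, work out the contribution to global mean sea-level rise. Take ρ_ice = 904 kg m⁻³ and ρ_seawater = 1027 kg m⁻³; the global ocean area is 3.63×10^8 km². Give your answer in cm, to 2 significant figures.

Koror: 0.856 × 1430 Gt = 1.224×10^15 kg; dividing by ρ_w = 1027 kg m⁻³ gives 1.192×10^12 m³ of water.
Spread over 3.63×10^14 m² of ocean, Δh = 1.192×10^12 / 3.63×10^14 = 3.28×10^-3 m = 0.33 cm.

≈ 0.33 cm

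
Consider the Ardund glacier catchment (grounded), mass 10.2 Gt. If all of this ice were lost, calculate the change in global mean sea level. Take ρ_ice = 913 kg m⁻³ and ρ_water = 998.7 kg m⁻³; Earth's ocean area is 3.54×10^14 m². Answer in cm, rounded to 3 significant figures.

≈ 2.89×10^-3 cm

Ardund: 10.2 Gt = 1.020×10^13 kg; dividing by ρ_w = 998.7 kg m⁻³ gives 1.021×10^10 m³ of water.
Spread over 3.54×10^14 m² of ocean, Δh = 1.021×10^10 / 3.54×10^14 = 2.89×10^-5 m = 2.89×10^-3 cm.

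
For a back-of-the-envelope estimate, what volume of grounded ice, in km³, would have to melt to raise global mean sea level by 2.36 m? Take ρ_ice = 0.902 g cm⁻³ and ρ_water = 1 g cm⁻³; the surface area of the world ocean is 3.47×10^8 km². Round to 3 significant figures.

≈ 9.08×10^5 km³

Required water volume = Δh × A = 2.36 m × 3.47×10^14 m² = 8.189×10^14 m³ = 8.189×10^5 km³.
Ice volume = water volume × ρ_w/ρ_ice = 8.189×10^5 × 1000/902 = 9.08×10^5 km³.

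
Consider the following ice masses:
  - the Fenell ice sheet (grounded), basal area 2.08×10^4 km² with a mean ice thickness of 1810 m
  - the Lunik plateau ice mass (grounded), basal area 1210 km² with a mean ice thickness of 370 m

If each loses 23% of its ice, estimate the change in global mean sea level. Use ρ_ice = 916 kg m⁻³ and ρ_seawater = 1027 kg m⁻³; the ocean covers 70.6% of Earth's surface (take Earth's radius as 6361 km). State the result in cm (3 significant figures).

Fenell: ice volume = 2.08×10^4 km² × 1810 m = 3.765×10^4 km³; 0.23 × 3.765×10^4 × (916/1027) = 7723 km³ of water.
Lunik: ice volume = 1210 km² × 370 m = 447.7 km³; 0.23 × 447.7 × (916/1027) = 91.84 km³ of water.
Total added water ≈ 7.815×10^12 m³ over 3.59×10^14 m² → Δh = 0.0218 m = 2.18 cm.

≈ 2.18 cm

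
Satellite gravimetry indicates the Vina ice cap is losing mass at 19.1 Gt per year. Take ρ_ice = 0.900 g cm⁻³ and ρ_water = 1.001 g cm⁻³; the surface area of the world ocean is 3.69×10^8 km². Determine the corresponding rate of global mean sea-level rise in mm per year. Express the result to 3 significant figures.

≈ 0.0517 mm/yr

ρ_w = 1.001 g cm⁻³ = 1001 kg m⁻³. Annual water volume added = 19.1 Gt / ρ_w = 1.910×10^13 kg / 1001 kg m⁻³ = 1.908×10^10 m³.
Δh per year = 1.908×10^10 / 3.69×10^14 = 5.17×10^-5 m = 0.0517 mm.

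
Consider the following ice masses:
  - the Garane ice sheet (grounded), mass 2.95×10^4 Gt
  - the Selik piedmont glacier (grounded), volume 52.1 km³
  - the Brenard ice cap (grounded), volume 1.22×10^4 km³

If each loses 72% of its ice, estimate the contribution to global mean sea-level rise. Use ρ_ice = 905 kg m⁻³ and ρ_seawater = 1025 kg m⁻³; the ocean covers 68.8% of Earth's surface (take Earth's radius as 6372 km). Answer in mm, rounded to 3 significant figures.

Garane: 0.72 × 2.95×10^4 Gt = 2.124×10^16 kg; dividing by ρ_w = 1025 kg m⁻³ gives 2.072×10^13 m³ of water.
Selik: 0.72 × 52.1 km³ × (905/1025) = 33.12 km³ of water.
Brenard: 0.72 × 1.22×10^4 km³ × (905/1025) = 7756 km³ of water.
Total added water ≈ 2.851×10^13 m³ over 3.51×10^14 m² → Δh = 0.0812 m = 81.2 mm.

≈ 81.2 mm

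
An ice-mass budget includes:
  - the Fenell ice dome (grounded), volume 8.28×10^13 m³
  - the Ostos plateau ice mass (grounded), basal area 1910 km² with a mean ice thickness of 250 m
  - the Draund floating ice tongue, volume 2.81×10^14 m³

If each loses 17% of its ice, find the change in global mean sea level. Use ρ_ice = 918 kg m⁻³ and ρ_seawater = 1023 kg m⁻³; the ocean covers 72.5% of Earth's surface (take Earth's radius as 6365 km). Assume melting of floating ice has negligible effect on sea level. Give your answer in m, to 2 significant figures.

Fenell: 0.17 × 8.28×10^13 m³ × (918/1023) = 1.263×10^13 m³ of water.
Ostos: ice volume = 1910 km² × 250 m = 477.5 km³; 0.17 × 477.5 × (918/1023) = 72.84 km³ of water.
The Draund floating ice tongue is floating and already displaces its own weight of water, so its melt adds essentially nothing to sea level.
Total added water ≈ 1.270×10^13 m³ over 3.69×10^14 m² → Δh = 0.0344 m.

≈ 0.034 m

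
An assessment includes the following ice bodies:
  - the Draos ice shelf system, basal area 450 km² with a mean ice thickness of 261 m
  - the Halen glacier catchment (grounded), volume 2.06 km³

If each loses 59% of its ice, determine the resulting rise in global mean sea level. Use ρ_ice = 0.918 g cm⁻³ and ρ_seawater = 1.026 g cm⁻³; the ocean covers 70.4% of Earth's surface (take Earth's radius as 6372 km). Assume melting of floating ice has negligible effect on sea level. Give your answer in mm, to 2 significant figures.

The Draos ice shelf system is floating and already displaces its own weight of water, so its melt adds essentially nothing to sea level.
Halen: 0.59 × 2.06 km³ × (918/1026) = 1.087 km³ of water.
Total added water ≈ 1.087×10^9 m³ over 3.59×10^14 m² → Δh = 3.03×10^-6 m = 3.0×10^-3 mm.

≈ 3.0×10^-3 mm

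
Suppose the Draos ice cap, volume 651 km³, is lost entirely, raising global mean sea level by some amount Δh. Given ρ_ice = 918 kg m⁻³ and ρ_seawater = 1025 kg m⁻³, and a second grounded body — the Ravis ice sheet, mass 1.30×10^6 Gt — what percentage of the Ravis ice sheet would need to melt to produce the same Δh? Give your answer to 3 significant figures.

Equal sea-level rise means equal mass of meltwater, i.e. equal mass of ice lost.
Ice mass of Draos: 5.976×10^14 kg; ice mass of Ravis: 1.300×10^18 kg.
Fraction required = 5.976×10^14 / 1.300×10^18 = 4.60×10^-4 → 0.0460 %.

≈ 0.0460 %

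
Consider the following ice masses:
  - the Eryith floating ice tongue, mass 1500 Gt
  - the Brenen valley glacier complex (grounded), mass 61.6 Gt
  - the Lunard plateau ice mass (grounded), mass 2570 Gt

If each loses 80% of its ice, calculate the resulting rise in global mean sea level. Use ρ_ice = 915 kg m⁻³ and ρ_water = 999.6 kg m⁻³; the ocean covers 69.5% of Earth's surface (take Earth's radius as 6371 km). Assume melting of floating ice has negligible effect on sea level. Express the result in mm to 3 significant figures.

The Eryith floating ice tongue is floating and already displaces its own weight of water, so its melt adds essentially nothing to sea level.
Brenen: 0.8 × 61.6 Gt = 4.928×10^13 kg; dividing by ρ_w = 999.6 kg m⁻³ gives 4.930×10^10 m³ of water.
Lunard: 0.8 × 2570 Gt = 2.056×10^15 kg; dividing by ρ_w = 999.6 kg m⁻³ gives 2.057×10^12 m³ of water.
Total added water ≈ 2.106×10^12 m³ over 3.54×10^14 m² → Δh = 5.94×10^-3 m = 5.94 mm.

≈ 5.94 mm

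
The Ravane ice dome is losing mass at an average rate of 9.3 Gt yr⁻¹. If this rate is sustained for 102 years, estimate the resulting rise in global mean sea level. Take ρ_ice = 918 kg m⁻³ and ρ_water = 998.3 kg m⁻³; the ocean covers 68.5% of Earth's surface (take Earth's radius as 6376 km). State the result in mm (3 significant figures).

≈ 2.72 mm

Total mass lost = 9.3 Gt/yr × 102 yr = 948.6 Gt = 9.486×10^14 kg.
ρ_w = 998.3 kg m⁻³, so water volume = 9.486×10^14 / 998.3 = 9.502×10^11 m³.
Δh = 9.502×10^11 / 3.50×10^14 = 2.72×10^-3 m = 2.72 mm.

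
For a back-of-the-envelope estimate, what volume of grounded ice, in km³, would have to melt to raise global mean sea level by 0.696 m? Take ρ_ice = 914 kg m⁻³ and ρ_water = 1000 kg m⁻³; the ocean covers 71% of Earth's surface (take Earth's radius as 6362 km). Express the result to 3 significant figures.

Required water volume = Δh × A = 0.696 m × 3.61×10^14 m² = 2.513×10^14 m³ = 2.513×10^5 km³.
Ice volume = water volume × ρ_w/ρ_ice = 2.513×10^5 × 1000/914 = 2.75×10^5 km³.

≈ 2.75×10^5 km³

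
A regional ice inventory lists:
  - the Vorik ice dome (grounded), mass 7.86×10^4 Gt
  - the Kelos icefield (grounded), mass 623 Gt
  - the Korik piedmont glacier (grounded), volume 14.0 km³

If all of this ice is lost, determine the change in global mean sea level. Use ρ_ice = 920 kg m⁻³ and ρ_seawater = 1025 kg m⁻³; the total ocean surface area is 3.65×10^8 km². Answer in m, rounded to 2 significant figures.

≈ 0.21 m

Vorik: 7.86×10^4 Gt = 7.860×10^16 kg; dividing by ρ_w = 1025 kg m⁻³ gives 7.668×10^13 m³ of water.
Kelos: 623 Gt = 6.230×10^14 kg; dividing by ρ_w = 1025 kg m⁻³ gives 6.078×10^11 m³ of water.
Korik: 14.0 km³ × (920/1025) = 12.57 km³ of water.
Total added water ≈ 7.730×10^13 m³ over 3.65×10^14 m² → Δh = 0.212 m.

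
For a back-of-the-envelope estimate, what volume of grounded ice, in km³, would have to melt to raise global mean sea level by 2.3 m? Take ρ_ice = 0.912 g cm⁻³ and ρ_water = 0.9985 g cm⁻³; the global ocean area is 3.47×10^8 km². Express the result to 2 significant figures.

Required water volume = Δh × A = 2.3 m × 3.47×10^14 m² = 7.981×10^14 m³ = 7.981×10^5 km³.
Ice volume = water volume × ρ_w/ρ_ice = 7.981×10^5 × 998.5/912 = 8.7×10^5 km³.

≈ 8.7×10^5 km³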